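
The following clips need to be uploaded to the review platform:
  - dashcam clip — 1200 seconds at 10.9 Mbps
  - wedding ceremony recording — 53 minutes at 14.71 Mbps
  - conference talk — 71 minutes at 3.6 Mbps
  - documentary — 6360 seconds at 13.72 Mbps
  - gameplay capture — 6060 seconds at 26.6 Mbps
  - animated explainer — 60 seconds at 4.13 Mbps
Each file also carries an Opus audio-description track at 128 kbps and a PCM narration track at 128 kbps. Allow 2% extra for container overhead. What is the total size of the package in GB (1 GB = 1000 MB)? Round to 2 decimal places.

41.99 GB

Audio total: 128 + 128 = 256 kbps = 0.256 Mbps.
dashcam clip: 11.156 Mbps × 1200 s × 1.02 = 13654.9 Mb
wedding ceremony recording: 14.966 Mbps × 3180 s × 1.02 = 48543.7 Mb
conference talk: 3.856 Mbps × 4260 s × 1.02 = 16755.1 Mb
documentary: 13.976 Mbps × 6360 s × 1.02 = 90665.1 Mb
gameplay capture: 26.856 Mbps × 6060 s × 1.02 = 166002.3 Mb
animated explainer: 4.386 Mbps × 60 s × 1.02 = 268.4 Mb
Total: 335889.6 Mb = 41986.2 MB.
= 41.99 GB.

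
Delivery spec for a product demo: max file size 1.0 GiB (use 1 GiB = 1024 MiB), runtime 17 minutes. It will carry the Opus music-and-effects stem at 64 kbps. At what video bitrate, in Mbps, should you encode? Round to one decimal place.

Budget: 1.0 GiB = 8589.9 Mb.
17 min = 1020 s
Total bitrate budget: 8589.9 Mb / 1020 s = 8.422 Mbps.
Audio: 64 kbps = 0.064 Mbps.
Video: 8.422 − 0.064 = 8.358 Mbps.

8.4 Mbps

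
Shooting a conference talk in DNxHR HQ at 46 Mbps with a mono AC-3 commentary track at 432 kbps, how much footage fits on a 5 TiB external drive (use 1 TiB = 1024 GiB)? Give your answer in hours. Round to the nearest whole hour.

Audio: 432 kbps = 0.432 Mbps.
Total bitrate: 46 + 0.432 = 46.432 Mbps.
Capacity: 5 TiB = 43,980,465 Mb.
Recording time: 43,980,465 / 46.432 = 947,202 s ≈ 263 hours.

263 hours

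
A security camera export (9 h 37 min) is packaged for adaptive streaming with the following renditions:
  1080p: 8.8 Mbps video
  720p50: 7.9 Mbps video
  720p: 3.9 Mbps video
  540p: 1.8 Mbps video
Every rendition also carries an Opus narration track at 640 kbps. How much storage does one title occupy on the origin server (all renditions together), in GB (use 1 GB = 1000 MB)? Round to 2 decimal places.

108.01 GB

9 h 37 min = 577 min = 34620 s
Audio: 640 kbps = 0.640 Mbps.
Sum of rendition bitrates: (8.8+0.640) + (7.9+0.640) + (3.9+0.640) + (1.8+0.640) = 24.960 Mbps.
× 34620 s = 864,115 Mb = 108,014 MB = 108.0 GB.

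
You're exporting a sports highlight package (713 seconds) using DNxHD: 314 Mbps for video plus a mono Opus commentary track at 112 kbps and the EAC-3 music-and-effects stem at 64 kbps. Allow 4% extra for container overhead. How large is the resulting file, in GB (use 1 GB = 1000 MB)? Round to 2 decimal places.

29.12 GB

Audio total: 112 + 64 = 176 kbps = 0.176 Mbps.
Total bitrate: 314 + 0.176 = 314.176 Mbps.
Stream data: 314.176 Mbps × 713 s = 224007.5 Mb.
With 4% container overhead: ×1.04.
232,968 Mb ÷ 8 = 29,121 MB → 29.12 GB.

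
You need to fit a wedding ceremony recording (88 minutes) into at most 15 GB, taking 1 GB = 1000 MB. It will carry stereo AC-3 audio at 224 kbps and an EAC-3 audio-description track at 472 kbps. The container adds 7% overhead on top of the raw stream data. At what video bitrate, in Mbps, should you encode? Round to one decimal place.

Budget: 15 GB = 120000.0 Mb.
Stream payload after overhead: 120000.0 / 1.07 = 112149.5 Mb.
88 min = 5280 s
Total bitrate budget: 112149.5 Mb / 5280 s = 21.240 Mbps.
Audio total: 224 + 472 = 696 kbps = 0.696 Mbps.
Video: 21.240 − 0.696 = 20.544 Mbps.

20.5 Mbps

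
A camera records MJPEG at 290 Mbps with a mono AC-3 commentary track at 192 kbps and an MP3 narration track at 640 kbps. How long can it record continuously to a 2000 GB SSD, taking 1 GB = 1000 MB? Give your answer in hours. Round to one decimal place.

Audio total: 192 + 640 = 832 kbps = 0.832 Mbps.
Total bitrate: 290 + 0.832 = 290.832 Mbps.
Capacity: 2000 GB = 16,000,000 Mb.
Recording time: 16,000,000 / 290.832 = 55,015 s ≈ 15.3 hours.

15.3 hours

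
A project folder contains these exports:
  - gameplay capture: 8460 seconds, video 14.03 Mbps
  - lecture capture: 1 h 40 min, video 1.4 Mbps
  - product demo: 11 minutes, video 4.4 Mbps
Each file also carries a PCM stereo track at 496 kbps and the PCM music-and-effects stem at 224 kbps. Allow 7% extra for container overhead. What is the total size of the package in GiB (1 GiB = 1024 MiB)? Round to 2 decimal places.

Audio total: 496 + 224 = 720 kbps = 0.720 Mbps.
gameplay capture: 14.750 Mbps × 8460 s × 1.07 = 133520.0 Mb
lecture capture: 2.120 Mbps × 6000 s × 1.07 = 13610.4 Mb
product demo: 5.120 Mbps × 660 s × 1.07 = 3615.7 Mb
Total: 150746.1 Mb = 18843.3 MB.
= 17.55 GiB.

17.55 GiB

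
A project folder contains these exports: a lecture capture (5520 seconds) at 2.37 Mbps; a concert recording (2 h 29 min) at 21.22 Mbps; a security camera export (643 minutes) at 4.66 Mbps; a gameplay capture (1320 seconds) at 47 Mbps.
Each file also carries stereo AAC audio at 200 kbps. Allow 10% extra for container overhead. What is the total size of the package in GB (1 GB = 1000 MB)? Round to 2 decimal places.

Audio: 200 kbps = 0.200 Mbps.
lecture capture: 2.570 Mbps × 5520 s × 1.10 = 15605.0 Mb
concert recording: 21.420 Mbps × 8940 s × 1.10 = 210644.3 Mb
security camera export: 4.860 Mbps × 38580 s × 1.10 = 206248.7 Mb
gameplay capture: 47.200 Mbps × 1320 s × 1.10 = 68534.4 Mb
Total: 501032.4 Mb = 62629.1 MB.
= 62.63 GB.

62.63 GB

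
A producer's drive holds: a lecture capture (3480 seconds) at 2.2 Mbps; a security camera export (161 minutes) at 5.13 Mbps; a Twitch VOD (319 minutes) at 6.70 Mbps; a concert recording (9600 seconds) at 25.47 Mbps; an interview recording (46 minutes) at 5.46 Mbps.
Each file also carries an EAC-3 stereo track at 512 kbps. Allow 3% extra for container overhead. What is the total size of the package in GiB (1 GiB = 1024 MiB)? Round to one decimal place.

56.1 GiB

Audio: 512 kbps = 0.512 Mbps.
lecture capture: 2.712 Mbps × 3480 s × 1.03 = 9720.9 Mb
security camera export: 5.642 Mbps × 9660 s × 1.03 = 56136.8 Mb
Twitch VOD: 7.212 Mbps × 19140 s × 1.03 = 142178.8 Mb
concert recording: 25.982 Mbps × 9600 s × 1.03 = 256910.0 Mb
interview recording: 5.972 Mbps × 2760 s × 1.03 = 16977.2 Mb
Total: 481923.7 Mb = 60240.5 MB.
= 56.10 GiB.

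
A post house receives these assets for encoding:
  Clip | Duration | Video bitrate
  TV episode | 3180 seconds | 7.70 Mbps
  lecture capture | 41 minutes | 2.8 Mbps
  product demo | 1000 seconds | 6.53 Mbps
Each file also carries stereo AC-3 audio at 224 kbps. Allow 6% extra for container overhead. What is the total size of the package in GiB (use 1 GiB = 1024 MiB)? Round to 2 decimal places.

Audio: 224 kbps = 0.224 Mbps.
TV episode: 7.924 Mbps × 3180 s × 1.06 = 26710.2 Mb
lecture capture: 3.024 Mbps × 2460 s × 1.06 = 7885.4 Mb
product demo: 6.754 Mbps × 1000 s × 1.06 = 7159.2 Mb
Total: 41754.8 Mb = 5219.4 MB.
= 4.861 GiB.

4.86 GiB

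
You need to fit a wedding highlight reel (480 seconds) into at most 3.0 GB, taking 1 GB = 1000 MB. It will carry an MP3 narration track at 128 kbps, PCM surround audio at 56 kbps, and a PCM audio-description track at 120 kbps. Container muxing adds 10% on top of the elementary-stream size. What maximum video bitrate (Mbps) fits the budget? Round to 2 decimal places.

Budget: 3.0 GB = 24000.0 Mb.
Stream payload after overhead: 24000.0 / 1.10 = 21818.2 Mb.
Total bitrate budget: 21818.2 Mb / 480 s = 45.455 Mbps.
Audio total: 128 + 56 + 120 = 304 kbps = 0.304 Mbps.
Video: 45.455 − 0.304 = 45.151 Mbps.

45.15 Mbps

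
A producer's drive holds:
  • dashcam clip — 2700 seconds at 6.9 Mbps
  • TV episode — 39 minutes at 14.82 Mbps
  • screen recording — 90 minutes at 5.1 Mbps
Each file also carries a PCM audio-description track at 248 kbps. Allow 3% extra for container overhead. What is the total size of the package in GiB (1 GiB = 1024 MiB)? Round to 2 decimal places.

10.00 GiB

Audio: 248 kbps = 0.248 Mbps.
dashcam clip: 7.148 Mbps × 2700 s × 1.03 = 19878.6 Mb
TV episode: 15.068 Mbps × 2340 s × 1.03 = 36316.9 Mb
screen recording: 5.348 Mbps × 5400 s × 1.03 = 29745.6 Mb
Total: 85941.1 Mb = 10742.6 MB.
= 10.00 GiB.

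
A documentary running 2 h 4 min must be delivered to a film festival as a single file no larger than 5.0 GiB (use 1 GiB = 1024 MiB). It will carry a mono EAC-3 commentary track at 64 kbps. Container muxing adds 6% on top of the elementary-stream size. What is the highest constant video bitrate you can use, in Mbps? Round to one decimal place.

Budget: 5.0 GiB = 42949.7 Mb.
Stream payload after overhead: 42949.7 / 1.06 = 40518.6 Mb.
2 h 4 min = 124 min = 7440 s
Total bitrate budget: 40518.6 Mb / 7440 s = 5.446 Mbps.
Audio: 64 kbps = 0.064 Mbps.
Video: 5.446 − 0.064 = 5.382 Mbps.

5.4 Mbps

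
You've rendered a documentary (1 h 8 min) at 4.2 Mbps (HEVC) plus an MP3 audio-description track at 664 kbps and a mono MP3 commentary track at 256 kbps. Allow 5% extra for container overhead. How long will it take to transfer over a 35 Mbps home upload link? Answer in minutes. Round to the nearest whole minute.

1 h 8 min = 68 min = 4080 s
Audio total: 664 + 256 = 920 kbps = 0.920 Mbps.
Total bitrate: 5.120 Mbps.
File: 5.120 Mbps × 4080 s = 20889.6 Mb.
With 5% container overhead: ×1.05. → 21934.1 Mb.
At 35 Mbps: 21934.1 / 35 = 626.7 s ≈ 10.4 minutes.

10 minutes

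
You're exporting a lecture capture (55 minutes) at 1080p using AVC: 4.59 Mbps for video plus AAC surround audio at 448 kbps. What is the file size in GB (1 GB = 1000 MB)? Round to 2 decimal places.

2.08 GB

55 min = 3300 s
Audio: 448 kbps = 0.448 Mbps.
Total bitrate: 4.59 + 0.448 = 5.038 Mbps.
Stream data: 5.038 Mbps × 3300 s = 16625.4 Mb.
16,625 Mb ÷ 8 = 2,078 MB → 2.078 GB.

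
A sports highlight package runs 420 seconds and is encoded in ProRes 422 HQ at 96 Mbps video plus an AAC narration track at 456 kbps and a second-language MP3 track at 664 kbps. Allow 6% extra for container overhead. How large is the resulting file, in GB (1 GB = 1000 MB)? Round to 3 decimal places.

5.405 GB

Audio total: 456 + 664 = 1120 kbps = 1.120 Mbps.
Total bitrate: 96 + 1.120 = 97.120 Mbps.
Stream data: 97.120 Mbps × 420 s = 40790.4 Mb.
With 6% container overhead: ×1.06.
43,238 Mb ÷ 8 = 5,405 MB → 5.405 GB.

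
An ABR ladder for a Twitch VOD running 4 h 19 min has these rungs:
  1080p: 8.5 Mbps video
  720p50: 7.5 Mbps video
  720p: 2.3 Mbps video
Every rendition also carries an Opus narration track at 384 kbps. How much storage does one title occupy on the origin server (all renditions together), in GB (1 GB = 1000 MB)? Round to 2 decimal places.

37.79 GB

4 h 19 min = 259 min = 15540 s
Audio: 384 kbps = 0.384 Mbps.
Sum of rendition bitrates: (8.5+0.384) + (7.5+0.384) + (2.3+0.384) = 19.452 Mbps.
× 15540 s = 302,284 Mb = 37,786 MB = 37.79 GB.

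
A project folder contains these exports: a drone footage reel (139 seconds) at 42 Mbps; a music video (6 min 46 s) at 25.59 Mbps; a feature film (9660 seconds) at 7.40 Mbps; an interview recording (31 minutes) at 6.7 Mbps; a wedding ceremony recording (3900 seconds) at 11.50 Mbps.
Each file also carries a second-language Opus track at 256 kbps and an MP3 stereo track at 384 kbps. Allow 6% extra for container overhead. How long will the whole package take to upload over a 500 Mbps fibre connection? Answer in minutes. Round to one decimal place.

Audio total: 256 + 384 = 640 kbps = 0.640 Mbps.
drone footage reel: 42.640 Mbps × 139 s × 1.06 = 6282.6 Mb
music video: 26.230 Mbps × 406 s × 1.06 = 11288.3 Mb
feature film: 8.040 Mbps × 9660 s × 1.06 = 82326.4 Mb
interview recording: 7.340 Mbps × 1860 s × 1.06 = 14471.5 Mb
wedding ceremony recording: 12.140 Mbps × 3900 s × 1.06 = 50186.8 Mb
Total: 164555.6 Mb = 20569.5 MB.
At 500 Mbps: 164555.6 / 500 = 329 s ≈ 5.49 minutes.

5.5 minutes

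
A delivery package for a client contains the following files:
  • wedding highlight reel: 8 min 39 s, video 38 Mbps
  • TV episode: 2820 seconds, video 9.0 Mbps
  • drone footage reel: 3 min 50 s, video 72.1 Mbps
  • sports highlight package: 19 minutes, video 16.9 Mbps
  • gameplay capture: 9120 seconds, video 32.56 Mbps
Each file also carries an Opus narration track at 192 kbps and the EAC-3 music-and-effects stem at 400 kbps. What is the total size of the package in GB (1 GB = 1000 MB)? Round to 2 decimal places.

48.26 GB

Audio total: 192 + 400 = 592 kbps = 0.592 Mbps.
wedding highlight reel: 38.592 Mbps × 519 s = 20029.2 Mb
TV episode: 9.592 Mbps × 2820 s = 27049.4 Mb
drone footage reel: 72.692 Mbps × 230 s = 16719.2 Mb
sports highlight package: 17.492 Mbps × 1140 s = 19940.9 Mb
gameplay capture: 33.152 Mbps × 9120 s = 302346.2 Mb
Total: 386085.0 Mb = 48260.6 MB.
= 48.26 GB.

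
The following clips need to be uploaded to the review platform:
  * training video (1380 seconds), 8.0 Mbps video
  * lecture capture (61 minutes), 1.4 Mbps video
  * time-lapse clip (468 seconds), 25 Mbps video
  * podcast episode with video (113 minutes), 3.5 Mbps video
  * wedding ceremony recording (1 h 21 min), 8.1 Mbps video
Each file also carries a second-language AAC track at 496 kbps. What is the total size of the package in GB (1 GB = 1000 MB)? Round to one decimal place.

Audio: 496 kbps = 0.496 Mbps.
training video: 8.496 Mbps × 1380 s = 11724.5 Mb
lecture capture: 1.896 Mbps × 3660 s = 6939.4 Mb
time-lapse clip: 25.496 Mbps × 468 s = 11932.1 Mb
podcast episode with video: 3.996 Mbps × 6780 s = 27092.9 Mb
wedding ceremony recording: 8.596 Mbps × 4860 s = 41776.6 Mb
Total: 99465.4 Mb = 12433.2 MB.
= 12.43 GB.

12.4 GB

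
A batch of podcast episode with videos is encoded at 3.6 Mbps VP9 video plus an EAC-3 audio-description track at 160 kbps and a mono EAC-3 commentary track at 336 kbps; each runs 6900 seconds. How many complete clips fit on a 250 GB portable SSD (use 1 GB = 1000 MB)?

70

Audio total: 160 + 336 = 496 kbps = 0.496 Mbps.
Total bitrate: 4.096 Mbps.
Per item: 4.096 Mbps × 6900 s = 28,262 Mb = 3,533 MB.
Capacity: 250 GB = 2,000,000 Mb; 70.77 items → 70 complete.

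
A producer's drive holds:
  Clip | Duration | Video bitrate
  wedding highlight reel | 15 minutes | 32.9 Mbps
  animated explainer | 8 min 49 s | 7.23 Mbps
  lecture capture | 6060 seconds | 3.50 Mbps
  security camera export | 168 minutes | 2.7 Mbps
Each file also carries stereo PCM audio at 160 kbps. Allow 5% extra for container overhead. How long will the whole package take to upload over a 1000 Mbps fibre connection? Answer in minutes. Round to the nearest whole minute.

1 minutes

Audio: 160 kbps = 0.160 Mbps.
wedding highlight reel: 33.060 Mbps × 900 s × 1.05 = 31241.7 Mb
animated explainer: 7.390 Mbps × 529 s × 1.05 = 4104.8 Mb
lecture capture: 3.660 Mbps × 6060 s × 1.05 = 23288.6 Mb
security camera export: 2.860 Mbps × 10080 s × 1.05 = 30270.2 Mb
Total: 88905.3 Mb = 11113.2 MB.
At 1000 Mbps: 88905.3 / 1000 = 89 s ≈ 1.48 minutes.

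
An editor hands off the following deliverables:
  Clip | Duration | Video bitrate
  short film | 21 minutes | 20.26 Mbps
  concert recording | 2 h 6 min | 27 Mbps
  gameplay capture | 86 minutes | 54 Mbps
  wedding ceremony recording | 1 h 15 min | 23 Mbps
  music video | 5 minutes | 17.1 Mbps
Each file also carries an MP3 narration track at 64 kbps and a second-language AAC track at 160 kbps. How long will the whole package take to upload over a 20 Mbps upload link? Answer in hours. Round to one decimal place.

8.6 hours

Audio total: 64 + 160 = 224 kbps = 0.224 Mbps.
short film: 20.484 Mbps × 1260 s = 25809.8 Mb
concert recording: 27.224 Mbps × 7560 s = 205813.4 Mb
gameplay capture: 54.224 Mbps × 5160 s = 279795.8 Mb
wedding ceremony recording: 23.224 Mbps × 4500 s = 104508.0 Mb
music video: 17.324 Mbps × 300 s = 5197.2 Mb
Total: 621124.3 Mb = 77640.5 MB.
At 20 Mbps: 621124.3 / 20 = 31056 s ≈ 8.63 hours.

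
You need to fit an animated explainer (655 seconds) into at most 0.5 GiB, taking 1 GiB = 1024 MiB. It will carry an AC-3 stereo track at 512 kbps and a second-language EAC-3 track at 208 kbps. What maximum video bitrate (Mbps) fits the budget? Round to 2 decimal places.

5.84 Mbps

Budget: 0.5 GiB = 4295.0 Mb.
Total bitrate budget: 4295.0 Mb / 655 s = 6.557 Mbps.
Audio total: 512 + 208 = 720 kbps = 0.720 Mbps.
Video: 6.557 − 0.720 = 5.837 Mbps.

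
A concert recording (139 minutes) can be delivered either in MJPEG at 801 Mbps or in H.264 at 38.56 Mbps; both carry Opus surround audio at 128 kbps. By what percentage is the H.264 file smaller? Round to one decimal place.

95.2%

139 min = 8340 s
Audio: 128 kbps = 0.128 Mbps.
MJPEG: 801.128 Mbps × 8340 s = 6681407.5 Mb = 835.176 GB.
H.264: 38.688 Mbps × 8340 s = 322657.9 Mb = 40.332 GB.
Reduction: (1 − 40.332/835.176) × 100 = 95.17%.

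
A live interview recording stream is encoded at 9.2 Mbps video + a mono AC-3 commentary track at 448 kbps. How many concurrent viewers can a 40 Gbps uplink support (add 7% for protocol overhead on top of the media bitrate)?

3874

Audio: 448 kbps = 0.448 Mbps.
Per-viewer media rate: 9.648 Mbps.
On the wire with 7% overhead: 10.323 Mbps.
40 Gbps = 40,000 Mbps; 40,000 / 10.323 = 3874.71 → 3874 viewers.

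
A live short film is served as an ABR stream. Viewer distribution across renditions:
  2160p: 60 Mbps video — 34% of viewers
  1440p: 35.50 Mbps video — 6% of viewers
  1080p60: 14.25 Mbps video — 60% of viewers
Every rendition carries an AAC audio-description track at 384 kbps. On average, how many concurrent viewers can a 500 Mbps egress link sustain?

Audio: 384 kbps = 0.384 Mbps.
Average per-viewer bitrate: 0.34×60.384 + 0.06×35.884 + 0.60×14.634 = 31.464 Mbps.
500 Mbps = 500.0 Mbps; 500.0 / 31.464 = 15.89 → 15.

15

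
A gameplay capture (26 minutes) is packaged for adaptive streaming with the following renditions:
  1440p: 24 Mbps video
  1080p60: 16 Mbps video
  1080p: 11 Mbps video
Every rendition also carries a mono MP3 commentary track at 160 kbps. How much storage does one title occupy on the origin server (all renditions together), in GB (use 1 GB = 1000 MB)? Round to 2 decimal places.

10.04 GB

26 min = 1560 s
Audio: 160 kbps = 0.160 Mbps.
Sum of rendition bitrates: (24+0.160) + (16+0.160) + (11+0.160) = 51.480 Mbps.
× 1560 s = 80,309 Mb = 10,039 MB = 10.04 GB.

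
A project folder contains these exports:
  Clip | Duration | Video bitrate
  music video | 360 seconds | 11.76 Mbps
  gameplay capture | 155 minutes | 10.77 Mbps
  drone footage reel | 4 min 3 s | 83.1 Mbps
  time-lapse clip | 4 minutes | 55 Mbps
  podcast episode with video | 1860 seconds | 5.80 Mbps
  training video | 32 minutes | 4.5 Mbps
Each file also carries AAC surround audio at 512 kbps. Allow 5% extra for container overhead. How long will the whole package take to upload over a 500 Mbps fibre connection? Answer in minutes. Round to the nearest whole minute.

Audio: 512 kbps = 0.512 Mbps.
music video: 12.272 Mbps × 360 s × 1.05 = 4638.8 Mb
gameplay capture: 11.282 Mbps × 9300 s × 1.05 = 110168.7 Mb
drone footage reel: 83.612 Mbps × 243 s × 1.05 = 21333.6 Mb
time-lapse clip: 55.512 Mbps × 240 s × 1.05 = 13989.0 Mb
podcast episode with video: 6.312 Mbps × 1860 s × 1.05 = 12327.3 Mb
training video: 5.012 Mbps × 1920 s × 1.05 = 10104.2 Mb
Total: 172561.7 Mb = 21570.2 MB.
At 500 Mbps: 172561.7 / 500 = 345 s ≈ 5.75 minutes.

6 minutes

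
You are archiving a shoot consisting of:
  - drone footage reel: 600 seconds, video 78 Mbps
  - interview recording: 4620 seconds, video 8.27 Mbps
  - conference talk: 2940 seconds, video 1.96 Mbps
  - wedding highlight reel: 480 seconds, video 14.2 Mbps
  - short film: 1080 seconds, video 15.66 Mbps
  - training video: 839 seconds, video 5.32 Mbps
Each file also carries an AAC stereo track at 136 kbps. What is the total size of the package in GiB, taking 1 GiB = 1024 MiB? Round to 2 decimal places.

Audio: 136 kbps = 0.136 Mbps.
drone footage reel: 78.136 Mbps × 600 s = 46881.6 Mb
interview recording: 8.406 Mbps × 4620 s = 38835.7 Mb
conference talk: 2.096 Mbps × 2940 s = 6162.2 Mb
wedding highlight reel: 14.336 Mbps × 480 s = 6881.3 Mb
short film: 15.796 Mbps × 1080 s = 17059.7 Mb
training video: 5.456 Mbps × 839 s = 4577.6 Mb
Total: 120398.1 Mb = 15049.8 MB.
= 14.02 GiB.

14.02 GiB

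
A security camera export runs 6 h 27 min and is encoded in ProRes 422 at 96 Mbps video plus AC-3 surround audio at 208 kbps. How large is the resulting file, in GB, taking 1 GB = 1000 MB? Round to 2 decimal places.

6 h 27 min = 387 min = 23220 s
Audio: 208 kbps = 0.208 Mbps.
Total bitrate: 96 + 0.208 = 96.208 Mbps.
Stream data: 96.208 Mbps × 23220 s = 2233949.8 Mb.
2,233,950 Mb ÷ 8 = 279,244 MB → 279.2 GB.

279.24 GB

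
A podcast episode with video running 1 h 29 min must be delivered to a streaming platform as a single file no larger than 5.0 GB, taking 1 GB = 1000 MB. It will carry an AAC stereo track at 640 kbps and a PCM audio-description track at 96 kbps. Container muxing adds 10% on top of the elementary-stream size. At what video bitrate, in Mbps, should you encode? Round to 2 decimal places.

Budget: 5.0 GB = 40000.0 Mb.
Stream payload after overhead: 40000.0 / 1.10 = 36363.6 Mb.
1 h 29 min = 89 min = 5340 s
Total bitrate budget: 36363.6 Mb / 5340 s = 6.810 Mbps.
Audio total: 640 + 96 = 736 kbps = 0.736 Mbps.
Video: 6.810 − 0.736 = 6.074 Mbps.

6.07 Mbps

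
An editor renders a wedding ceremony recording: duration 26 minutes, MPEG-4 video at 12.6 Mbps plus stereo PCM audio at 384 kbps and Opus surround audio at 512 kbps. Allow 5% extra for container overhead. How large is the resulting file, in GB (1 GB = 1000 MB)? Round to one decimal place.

26 min = 1560 s
Audio total: 384 + 512 = 896 kbps = 0.896 Mbps.
Total bitrate: 12.6 + 0.896 = 13.496 Mbps.
Stream data: 13.496 Mbps × 1560 s = 21053.8 Mb.
With 5% container overhead: ×1.05.
22,106 Mb ÷ 8 = 2,763 MB → 2.763 GB.

2.8 GB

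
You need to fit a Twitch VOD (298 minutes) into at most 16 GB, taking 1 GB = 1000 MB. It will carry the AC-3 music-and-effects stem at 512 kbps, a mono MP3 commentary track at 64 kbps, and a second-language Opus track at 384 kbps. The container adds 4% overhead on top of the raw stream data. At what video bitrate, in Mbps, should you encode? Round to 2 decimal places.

5.92 Mbps

Budget: 16 GB = 128000.0 Mb.
Stream payload after overhead: 128000.0 / 1.04 = 123076.9 Mb.
298 min = 17880 s
Total bitrate budget: 123076.9 Mb / 17880 s = 6.883 Mbps.
Audio total: 512 + 64 + 384 = 960 kbps = 0.960 Mbps.
Video: 6.883 − 0.960 = 5.923 Mbps.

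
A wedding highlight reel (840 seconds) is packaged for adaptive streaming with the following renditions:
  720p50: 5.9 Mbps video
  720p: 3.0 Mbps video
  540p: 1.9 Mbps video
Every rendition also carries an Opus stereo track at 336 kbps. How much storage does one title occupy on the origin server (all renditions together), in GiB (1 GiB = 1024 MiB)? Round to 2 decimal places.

Audio: 336 kbps = 0.336 Mbps.
Sum of rendition bitrates: (5.9+0.336) + (3.0+0.336) + (1.9+0.336) = 11.808 Mbps.
× 840 s = 9,919 Mb = 1,240 MB = 1.155 GiB.

1.15 GiB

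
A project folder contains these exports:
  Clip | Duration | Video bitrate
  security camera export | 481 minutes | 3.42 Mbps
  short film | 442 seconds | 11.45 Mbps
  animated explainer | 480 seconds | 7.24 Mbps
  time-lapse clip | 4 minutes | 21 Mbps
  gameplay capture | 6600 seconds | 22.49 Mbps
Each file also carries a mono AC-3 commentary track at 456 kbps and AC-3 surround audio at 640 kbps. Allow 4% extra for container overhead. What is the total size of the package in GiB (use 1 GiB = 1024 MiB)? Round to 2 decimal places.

36.42 GiB

Audio total: 456 + 640 = 1096 kbps = 1.096 Mbps.
security camera export: 4.516 Mbps × 28860 s × 1.04 = 135545.0 Mb
short film: 12.546 Mbps × 442 s × 1.04 = 5767.1 Mb
animated explainer: 8.336 Mbps × 480 s × 1.04 = 4161.3 Mb
time-lapse clip: 22.096 Mbps × 240 s × 1.04 = 5515.2 Mb
gameplay capture: 23.586 Mbps × 6600 s × 1.04 = 161894.3 Mb
Total: 312883.0 Mb = 39110.4 MB.
= 36.42 GiB.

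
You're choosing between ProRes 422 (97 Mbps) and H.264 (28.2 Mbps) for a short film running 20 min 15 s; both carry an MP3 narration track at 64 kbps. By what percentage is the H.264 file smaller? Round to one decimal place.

20 min 15 s = 1215 s
Audio: 64 kbps = 0.064 Mbps.
ProRes 422: 97.064 Mbps × 1215 s = 117932.8 Mb = 14.742 GB.
H.264: 28.264 Mbps × 1215 s = 34340.8 Mb = 4.293 GB.
Reduction: (1 − 4.293/14.742) × 100 = 70.88%.

70.9%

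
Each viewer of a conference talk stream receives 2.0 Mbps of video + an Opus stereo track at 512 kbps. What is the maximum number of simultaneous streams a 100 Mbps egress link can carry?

39

Audio: 512 kbps = 0.512 Mbps.
Per-viewer media rate: 2.512 Mbps.
100 Mbps = 100.0 Mbps; 100.0 / 2.512 = 39.81 → 39 viewers.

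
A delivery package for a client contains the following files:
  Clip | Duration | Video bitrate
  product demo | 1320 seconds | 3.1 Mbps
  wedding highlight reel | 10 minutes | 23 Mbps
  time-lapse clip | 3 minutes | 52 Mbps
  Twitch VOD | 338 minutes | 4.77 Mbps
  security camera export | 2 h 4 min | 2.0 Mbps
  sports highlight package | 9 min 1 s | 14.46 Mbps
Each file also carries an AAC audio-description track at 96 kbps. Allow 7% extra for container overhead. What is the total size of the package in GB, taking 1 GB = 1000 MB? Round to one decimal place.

20.0 GB

Audio: 96 kbps = 0.096 Mbps.
product demo: 3.196 Mbps × 1320 s × 1.07 = 4514.0 Mb
wedding highlight reel: 23.096 Mbps × 600 s × 1.07 = 14827.6 Mb
time-lapse clip: 52.096 Mbps × 180 s × 1.07 = 10033.7 Mb
Twitch VOD: 4.866 Mbps × 20280 s × 1.07 = 105590.3 Mb
security camera export: 2.096 Mbps × 7440 s × 1.07 = 16685.8 Mb
sports highlight package: 14.556 Mbps × 541 s × 1.07 = 8426.0 Mb
Total: 160077.5 Mb = 20009.7 MB.
= 20.01 GB.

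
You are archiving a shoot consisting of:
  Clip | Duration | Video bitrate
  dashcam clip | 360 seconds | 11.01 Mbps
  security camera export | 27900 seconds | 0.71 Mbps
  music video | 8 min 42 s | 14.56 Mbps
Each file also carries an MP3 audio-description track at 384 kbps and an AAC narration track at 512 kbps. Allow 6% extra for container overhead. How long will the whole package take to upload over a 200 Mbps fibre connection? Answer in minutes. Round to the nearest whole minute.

Audio total: 384 + 512 = 896 kbps = 0.896 Mbps.
dashcam clip: 11.906 Mbps × 360 s × 1.06 = 4543.3 Mb
security camera export: 1.606 Mbps × 27900 s × 1.06 = 47495.8 Mb
music video: 15.456 Mbps × 522 s × 1.06 = 8552.1 Mb
Total: 60591.3 Mb = 7573.9 MB.
At 200 Mbps: 60591.3 / 200 = 303 s ≈ 5.05 minutes.

5 minutes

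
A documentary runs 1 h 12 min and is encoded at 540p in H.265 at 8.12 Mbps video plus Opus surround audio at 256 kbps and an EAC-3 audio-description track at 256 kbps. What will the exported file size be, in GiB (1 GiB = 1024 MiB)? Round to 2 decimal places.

4.34 GiB

1 h 12 min = 72 min = 4320 s
Audio total: 256 + 256 = 512 kbps = 0.512 Mbps.
Total bitrate: 8.12 + 0.512 = 8.632 Mbps.
Stream data: 8.632 Mbps × 4320 s = 37290.2 Mb.
37,290 Mb = 4,661,280,000 bytes ÷ 1,073,741,824 = 4.341 GiB.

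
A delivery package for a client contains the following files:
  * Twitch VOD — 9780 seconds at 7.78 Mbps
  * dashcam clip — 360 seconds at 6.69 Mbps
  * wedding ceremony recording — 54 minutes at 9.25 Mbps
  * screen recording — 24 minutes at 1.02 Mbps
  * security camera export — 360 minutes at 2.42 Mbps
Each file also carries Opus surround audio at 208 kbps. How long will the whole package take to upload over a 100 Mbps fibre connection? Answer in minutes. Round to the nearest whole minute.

Audio: 208 kbps = 0.208 Mbps.
Twitch VOD: 7.988 Mbps × 9780 s = 78122.6 Mb
dashcam clip: 6.898 Mbps × 360 s = 2483.3 Mb
wedding ceremony recording: 9.458 Mbps × 3240 s = 30643.9 Mb
screen recording: 1.228 Mbps × 1440 s = 1768.3 Mb
security camera export: 2.628 Mbps × 21600 s = 56764.8 Mb
Total: 169783.0 Mb = 21222.9 MB.
At 100 Mbps: 169783.0 / 100 = 1698 s ≈ 28.3 minutes.

28 minutes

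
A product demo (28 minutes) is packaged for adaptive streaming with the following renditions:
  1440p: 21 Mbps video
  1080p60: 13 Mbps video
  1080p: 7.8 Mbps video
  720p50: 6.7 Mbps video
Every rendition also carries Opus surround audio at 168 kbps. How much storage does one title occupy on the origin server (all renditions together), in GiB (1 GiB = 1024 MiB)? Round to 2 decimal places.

28 min = 1680 s
Audio: 168 kbps = 0.168 Mbps.
Sum of rendition bitrates: (21+0.168) + (13+0.168) + (7.8+0.168) + (6.7+0.168) = 49.172 Mbps.
× 1680 s = 82,609 Mb = 10,326 MB = 9.617 GiB.

9.62 GiB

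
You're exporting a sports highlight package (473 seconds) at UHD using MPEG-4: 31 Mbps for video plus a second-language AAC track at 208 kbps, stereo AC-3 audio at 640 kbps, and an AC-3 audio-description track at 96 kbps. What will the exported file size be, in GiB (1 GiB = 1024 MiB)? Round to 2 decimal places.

1.76 GiB

Audio total: 208 + 640 + 96 = 944 kbps = 0.944 Mbps.
Total bitrate: 31 + 0.944 = 31.944 Mbps.
Stream data: 31.944 Mbps × 473 s = 15109.5 Mb.
15,110 Mb = 1,888,689,000 bytes ÷ 1,073,741,824 = 1.759 GiB.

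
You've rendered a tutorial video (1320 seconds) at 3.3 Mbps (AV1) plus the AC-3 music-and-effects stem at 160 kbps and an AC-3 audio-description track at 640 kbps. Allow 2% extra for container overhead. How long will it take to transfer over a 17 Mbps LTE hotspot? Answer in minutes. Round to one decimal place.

5.4 minutes

Audio total: 160 + 640 = 800 kbps = 0.800 Mbps.
Total bitrate: 4.100 Mbps.
File: 4.100 Mbps × 1320 s = 5412.0 Mb.
With 2% container overhead: ×1.02. → 5520.2 Mb.
At 17 Mbps: 5520.2 / 17 = 324.7 s ≈ 5.41 minutes.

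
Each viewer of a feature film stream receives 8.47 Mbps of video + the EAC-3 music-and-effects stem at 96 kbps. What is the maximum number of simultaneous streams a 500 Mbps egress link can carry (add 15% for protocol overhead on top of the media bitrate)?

Audio: 96 kbps = 0.096 Mbps.
Per-viewer media rate: 8.566 Mbps.
On the wire with 15% overhead: 9.851 Mbps.
500 Mbps = 500.0 Mbps; 500.0 / 9.851 = 50.76 → 50 viewers.

50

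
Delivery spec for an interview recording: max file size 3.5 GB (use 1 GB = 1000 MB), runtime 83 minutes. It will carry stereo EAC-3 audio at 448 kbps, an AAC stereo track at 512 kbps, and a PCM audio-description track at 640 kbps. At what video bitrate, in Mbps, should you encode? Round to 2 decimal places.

4.02 Mbps

Budget: 3.5 GB = 28000.0 Mb.
83 min = 4980 s
Total bitrate budget: 28000.0 Mb / 4980 s = 5.622 Mbps.
Audio total: 448 + 512 + 640 = 1600 kbps = 1.600 Mbps.
Video: 5.622 − 1.600 = 4.022 Mbps.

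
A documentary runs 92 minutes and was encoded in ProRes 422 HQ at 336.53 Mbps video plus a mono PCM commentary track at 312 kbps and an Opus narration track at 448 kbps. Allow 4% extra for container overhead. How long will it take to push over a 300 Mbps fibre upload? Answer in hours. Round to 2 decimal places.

92 min = 5520 s
Audio total: 312 + 448 = 760 kbps = 0.760 Mbps.
Total bitrate: 337.290 Mbps.
File: 337.290 Mbps × 5520 s = 1861840.8 Mb.
With 4% container overhead: ×1.04. → 1936314.4 Mb.
At 300 Mbps: 1936314.4 / 300 = 6454.4 s ≈ 1.79 hours.

1.79 hours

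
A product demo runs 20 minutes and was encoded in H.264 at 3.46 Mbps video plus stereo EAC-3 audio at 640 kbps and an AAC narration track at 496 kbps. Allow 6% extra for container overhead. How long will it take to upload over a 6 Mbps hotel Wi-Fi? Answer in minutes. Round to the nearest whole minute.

16 minutes

20 min = 1200 s
Audio total: 640 + 496 = 1136 kbps = 1.136 Mbps.
Total bitrate: 4.596 Mbps.
File: 4.596 Mbps × 1200 s = 5515.2 Mb.
With 6% container overhead: ×1.06. → 5846.1 Mb.
At 6 Mbps: 5846.1 / 6 = 974.4 s ≈ 16.2 minutes.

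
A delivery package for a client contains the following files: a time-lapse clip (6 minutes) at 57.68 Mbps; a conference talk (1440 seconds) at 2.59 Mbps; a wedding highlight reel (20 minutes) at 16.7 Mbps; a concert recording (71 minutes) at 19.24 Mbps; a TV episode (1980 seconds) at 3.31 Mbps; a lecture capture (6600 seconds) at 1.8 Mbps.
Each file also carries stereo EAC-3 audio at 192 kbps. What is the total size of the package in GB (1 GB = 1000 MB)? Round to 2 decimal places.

18.50 GB

Audio: 192 kbps = 0.192 Mbps.
time-lapse clip: 57.872 Mbps × 360 s = 20833.9 Mb
conference talk: 2.782 Mbps × 1440 s = 4006.1 Mb
wedding highlight reel: 16.892 Mbps × 1200 s = 20270.4 Mb
concert recording: 19.432 Mbps × 4260 s = 82780.3 Mb
TV episode: 3.502 Mbps × 1980 s = 6934.0 Mb
lecture capture: 1.992 Mbps × 6600 s = 13147.2 Mb
Total: 147971.9 Mb = 18496.5 MB.
= 18.50 GB.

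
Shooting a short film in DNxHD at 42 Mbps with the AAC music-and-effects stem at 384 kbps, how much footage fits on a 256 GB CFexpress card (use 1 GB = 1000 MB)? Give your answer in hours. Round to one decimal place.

13.4 hours

Audio: 384 kbps = 0.384 Mbps.
Total bitrate: 42 + 0.384 = 42.384 Mbps.
Capacity: 256 GB = 2,048,000 Mb.
Recording time: 2,048,000 / 42.384 = 48,320 s ≈ 13.4 hours.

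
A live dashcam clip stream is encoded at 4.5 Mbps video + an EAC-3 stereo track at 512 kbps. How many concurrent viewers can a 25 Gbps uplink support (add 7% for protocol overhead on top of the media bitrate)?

Audio: 512 kbps = 0.512 Mbps.
Per-viewer media rate: 5.012 Mbps.
On the wire with 7% overhead: 5.363 Mbps.
25 Gbps = 25,000 Mbps; 25,000 / 5.363 = 4661.71 → 4661 viewers.

4661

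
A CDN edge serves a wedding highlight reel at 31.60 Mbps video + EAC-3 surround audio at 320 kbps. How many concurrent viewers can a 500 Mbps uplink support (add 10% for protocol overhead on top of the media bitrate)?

14

Audio: 320 kbps = 0.320 Mbps.
Per-viewer media rate: 31.920 Mbps.
On the wire with 10% overhead: 35.112 Mbps.
500 Mbps = 500.0 Mbps; 500.0 / 35.112 = 14.24 → 14 viewers.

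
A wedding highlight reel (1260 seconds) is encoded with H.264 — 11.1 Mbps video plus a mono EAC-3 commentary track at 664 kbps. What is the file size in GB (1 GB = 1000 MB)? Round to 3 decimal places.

1.853 GB

Audio: 664 kbps = 0.664 Mbps.
Total bitrate: 11.1 + 0.664 = 11.764 Mbps.
Stream data: 11.764 Mbps × 1260 s = 14822.6 Mb.
14,823 Mb ÷ 8 = 1,853 MB → 1.853 GB.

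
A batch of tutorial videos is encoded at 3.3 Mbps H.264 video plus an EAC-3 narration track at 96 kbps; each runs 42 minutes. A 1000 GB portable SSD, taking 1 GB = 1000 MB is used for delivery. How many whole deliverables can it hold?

934

42 min = 2520 s
Audio: 96 kbps = 0.096 Mbps.
Total bitrate: 3.396 Mbps.
Per item: 3.396 Mbps × 2520 s = 8,558 Mb = 1,070 MB.
Capacity: 1000 GB = 8,000,000 Mb; 934.81 items → 934 complete.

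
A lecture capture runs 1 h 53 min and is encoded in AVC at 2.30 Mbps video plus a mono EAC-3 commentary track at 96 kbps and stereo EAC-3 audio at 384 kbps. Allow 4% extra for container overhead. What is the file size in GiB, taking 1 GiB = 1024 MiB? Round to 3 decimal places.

2.282 GiB

1 h 53 min = 113 min = 6780 s
Audio total: 96 + 384 = 480 kbps = 0.480 Mbps.
Total bitrate: 2.30 + 0.480 = 2.780 Mbps.
Stream data: 2.780 Mbps × 6780 s = 18848.4 Mb.
With 4% container overhead: ×1.04.
19,602 Mb = 2,450,292,000 bytes ÷ 1,073,741,824 = 2.282 GiB.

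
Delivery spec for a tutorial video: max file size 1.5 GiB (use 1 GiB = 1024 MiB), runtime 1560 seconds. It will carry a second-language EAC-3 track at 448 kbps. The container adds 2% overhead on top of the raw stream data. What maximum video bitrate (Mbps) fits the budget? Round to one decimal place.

Budget: 1.5 GiB = 12884.9 Mb.
Stream payload after overhead: 12884.9 / 1.02 = 12632.3 Mb.
Total bitrate budget: 12632.3 Mb / 1560 s = 8.098 Mbps.
Audio: 448 kbps = 0.448 Mbps.
Video: 8.098 − 0.448 = 7.650 Mbps.

7.6 Mbps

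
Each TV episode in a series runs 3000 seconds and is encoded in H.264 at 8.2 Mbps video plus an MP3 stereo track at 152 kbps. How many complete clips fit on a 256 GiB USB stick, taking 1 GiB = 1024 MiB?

87

Audio: 152 kbps = 0.152 Mbps.
Total bitrate: 8.352 Mbps.
Per item: 8.352 Mbps × 3000 s = 25,056 Mb = 3,132 MB.
Capacity: 256 GiB = 2,199,023 Mb; 87.76 items → 87 complete.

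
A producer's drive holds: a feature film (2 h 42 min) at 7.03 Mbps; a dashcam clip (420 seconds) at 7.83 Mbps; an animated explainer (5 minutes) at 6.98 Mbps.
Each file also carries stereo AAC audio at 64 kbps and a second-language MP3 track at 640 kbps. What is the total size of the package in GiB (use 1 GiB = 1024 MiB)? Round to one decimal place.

9.4 GiB

Audio total: 64 + 640 = 704 kbps = 0.704 Mbps.
feature film: 7.734 Mbps × 9720 s = 75174.5 Mb
dashcam clip: 8.534 Mbps × 420 s = 3584.3 Mb
animated explainer: 7.684 Mbps × 300 s = 2305.2 Mb
Total: 81064.0 Mb = 10133.0 MB.
= 9.437 GiB.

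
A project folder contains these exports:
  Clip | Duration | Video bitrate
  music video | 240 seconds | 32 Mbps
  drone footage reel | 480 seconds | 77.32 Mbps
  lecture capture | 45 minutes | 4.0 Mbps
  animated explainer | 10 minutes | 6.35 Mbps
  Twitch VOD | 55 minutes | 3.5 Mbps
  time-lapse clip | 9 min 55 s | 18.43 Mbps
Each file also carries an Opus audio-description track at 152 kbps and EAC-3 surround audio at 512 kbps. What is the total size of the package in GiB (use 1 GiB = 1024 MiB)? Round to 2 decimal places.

10.15 GiB

Audio total: 152 + 512 = 664 kbps = 0.664 Mbps.
music video: 32.664 Mbps × 240 s = 7839.4 Mb
drone footage reel: 77.984 Mbps × 480 s = 37432.3 Mb
lecture capture: 4.664 Mbps × 2700 s = 12592.8 Mb
animated explainer: 7.014 Mbps × 600 s = 4208.4 Mb
Twitch VOD: 4.164 Mbps × 3300 s = 13741.2 Mb
time-lapse clip: 19.094 Mbps × 595 s = 11360.9 Mb
Total: 87175.0 Mb = 10896.9 MB.
= 10.15 GiB.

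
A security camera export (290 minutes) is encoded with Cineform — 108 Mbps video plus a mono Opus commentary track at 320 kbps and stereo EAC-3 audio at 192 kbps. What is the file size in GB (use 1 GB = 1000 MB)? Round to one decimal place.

236.0 GB

290 min = 17400 s
Audio total: 320 + 192 = 512 kbps = 0.512 Mbps.
Total bitrate: 108 + 0.512 = 108.512 Mbps.
Stream data: 108.512 Mbps × 17400 s = 1888108.8 Mb.
1,888,109 Mb ÷ 8 = 236,014 MB → 236.0 GB.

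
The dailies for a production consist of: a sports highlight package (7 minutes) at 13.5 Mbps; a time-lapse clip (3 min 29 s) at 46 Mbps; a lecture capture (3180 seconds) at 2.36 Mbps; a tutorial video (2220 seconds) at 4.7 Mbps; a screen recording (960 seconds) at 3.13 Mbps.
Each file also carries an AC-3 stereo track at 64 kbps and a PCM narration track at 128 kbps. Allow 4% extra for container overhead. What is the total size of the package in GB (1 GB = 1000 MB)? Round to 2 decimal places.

Audio total: 64 + 128 = 192 kbps = 0.192 Mbps.
sports highlight package: 13.692 Mbps × 420 s × 1.04 = 5980.7 Mb
time-lapse clip: 46.192 Mbps × 209 s × 1.04 = 10040.3 Mb
lecture capture: 2.552 Mbps × 3180 s × 1.04 = 8440.0 Mb
tutorial video: 4.892 Mbps × 2220 s × 1.04 = 11294.6 Mb
screen recording: 3.322 Mbps × 960 s × 1.04 = 3316.7 Mb
Total: 39072.3 Mb = 4884.0 MB.
= 4.884 GB.

4.88 GB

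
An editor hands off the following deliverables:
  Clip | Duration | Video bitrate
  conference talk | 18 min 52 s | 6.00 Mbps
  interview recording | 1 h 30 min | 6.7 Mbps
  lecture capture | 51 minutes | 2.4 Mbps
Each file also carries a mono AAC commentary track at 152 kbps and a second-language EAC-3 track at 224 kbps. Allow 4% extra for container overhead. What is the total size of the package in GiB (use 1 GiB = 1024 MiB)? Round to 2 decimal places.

6.53 GiB

Audio total: 152 + 224 = 376 kbps = 0.376 Mbps.
conference talk: 6.376 Mbps × 1132 s × 1.04 = 7506.3 Mb
interview recording: 7.076 Mbps × 5400 s × 1.04 = 39738.8 Mb
lecture capture: 2.776 Mbps × 3060 s × 1.04 = 8834.3 Mb
Total: 56079.5 Mb = 7009.9 MB.
= 6.529 GiB.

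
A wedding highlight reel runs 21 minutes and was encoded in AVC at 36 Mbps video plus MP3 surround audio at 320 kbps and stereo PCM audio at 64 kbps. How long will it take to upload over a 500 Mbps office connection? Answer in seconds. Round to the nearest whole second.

92 seconds

21 min = 1260 s
Audio total: 320 + 64 = 384 kbps = 0.384 Mbps.
Total bitrate: 36.384 Mbps.
File: 36.384 Mbps × 1260 s = 45843.8 Mb.
At 500 Mbps: 45843.8 / 500 = 91.7 s ≈ 91.7 seconds.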